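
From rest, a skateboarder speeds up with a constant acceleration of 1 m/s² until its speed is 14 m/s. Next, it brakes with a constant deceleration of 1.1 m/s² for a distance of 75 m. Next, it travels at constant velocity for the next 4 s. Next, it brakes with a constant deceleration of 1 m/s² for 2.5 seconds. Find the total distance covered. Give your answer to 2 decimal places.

Phase 1 (accelerating): v₀ = 0 m/s, a = 1 m/s².
v = v₀ + at → t = (14 − 0) / 1 = 14.0 s
v² = v₀² + 2aΔx → Δx = (14² − 0²)/(2·1) = 98.0 m

Phase 2 (decelerating): v₀ = 14.0 m/s, a = -1.1 m/s².
v² = v₀² + 2aΔx = 14.0² + 2·-1.1·75 = 31.0 → v = 5.57 m/s
t = (v − v₀)/a = (5.57 − 14.0)/-1.1 = 7.67 s

Phase 3 (constant speed): v₀ = 5.57 m/s, a = 0 m/s².
v = v₀ + at = 5.57 + (0)(4) = 5.57 m/s
Δx = v₀t + ½at² = 5.57·4 + 0.5·0·4² = 22.3 m

Phase 4 (decelerating): v₀ = 5.57 m/s, a = -1 m/s².
v = v₀ + at = 5.57 + (-1)(2.5) = 3.07 m/s
Δx = v₀t + ½at² = 5.57·2.5 + 0.5·-1·2.5² = 10.8 m
Total distance = 98.0 + 75.0 + 22.3 + 10.8 = 206 m

206.07 m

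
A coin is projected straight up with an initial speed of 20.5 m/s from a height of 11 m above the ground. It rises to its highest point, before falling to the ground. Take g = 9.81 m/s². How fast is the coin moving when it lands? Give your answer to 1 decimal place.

Phase 1 (rising): v₀ = 20.5 m/s, a = -9.81 m/s².
v = v₀ + at → t = (0 − 20.5) / -9.81 = 2.09 s
v² = v₀² + 2aΔx → Δx = (0² − 20.5²)/(2·-9.81) = 21.4 m

Phase 2 (falling): v₀ = 0 m/s, a = -9.81 m/s².
Falls 32.4 m from rest: t = √(2·32.4/9.81) = 2.57 s; v = g·t = 25.2 m/s.
Final speed = 25.2 m/s

25.2 m/s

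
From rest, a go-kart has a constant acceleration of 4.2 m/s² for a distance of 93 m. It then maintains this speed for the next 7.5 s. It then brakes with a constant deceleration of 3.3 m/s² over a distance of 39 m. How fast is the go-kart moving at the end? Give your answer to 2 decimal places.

Phase 1 (accelerating): v₀ = 0 m/s, a = 4.2 m/s².
v² = v₀² + 2aΔx = 0² + 2·4.2·93 = 781 → v = 27.9 m/s
t = (v − v₀)/a = (27.9 − 0)/4.2 = 6.65 s

Phase 2 (constant speed): v₀ = 27.9 m/s, a = 0 m/s².
v = v₀ + at = 27.9 + (0)(7.5) = 27.9 m/s
Δx = v₀t + ½at² = 27.9·7.5 + 0.5·0·7.5² = 210 m

Phase 3 (decelerating): v₀ = 27.9 m/s, a = -3.3 m/s².
v² = v₀² + 2aΔx = 27.9² + 2·-3.3·39 = 524 → v = 22.9 m/s
t = (v − v₀)/a = (22.9 − 27.9)/-3.3 = 1.53 s
Final speed = 22.9 m/s

22.89 m/s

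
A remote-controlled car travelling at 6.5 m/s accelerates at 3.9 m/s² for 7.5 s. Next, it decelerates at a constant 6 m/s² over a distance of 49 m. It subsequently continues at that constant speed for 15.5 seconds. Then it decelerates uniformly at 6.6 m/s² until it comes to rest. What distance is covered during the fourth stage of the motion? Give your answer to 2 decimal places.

Phase 1 (accelerating): v₀ = 6.50 m/s, a = 3.9 m/s².
v = v₀ + at = 6.50 + (3.9)(7.5) = 35.8 m/s
Δx = v₀t + ½at² = 6.50·7.5 + 0.5·3.9·7.5² = 158 m

Phase 2 (decelerating): v₀ = 35.8 m/s, a = -6 m/s².
v² = v₀² + 2aΔx = 35.8² + 2·-6·49 = 690 → v = 26.3 m/s
t = (v − v₀)/a = (26.3 − 35.8)/-6 = 1.58 s

Phase 3 (constant speed): v₀ = 26.3 m/s, a = 0 m/s².
v = v₀ + at = 26.3 + (0)(15.5) = 26.3 m/s
Δx = v₀t + ½at² = 26.3·15.5 + 0.5·0·15.5² = 407 m

Phase 4 (decelerating): v₀ = 26.3 m/s, a = -6.6 m/s².
v = v₀ + at → t = (0 − 26.3) / -6.6 = 3.98 s
v² = v₀² + 2aΔx → Δx = (0² − 26.3²)/(2·-6.6) = 52.3 m
Distance in phase 4 = 52.3 m

52.28 m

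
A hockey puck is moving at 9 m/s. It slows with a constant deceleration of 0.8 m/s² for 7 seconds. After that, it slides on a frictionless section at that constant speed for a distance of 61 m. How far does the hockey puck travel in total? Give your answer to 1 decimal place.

104.4 m

Phase 1 (decelerating): v₀ = 9.00 m/s, a = -0.8 m/s².
v = v₀ + at = 9.00 + (-0.8)(7) = 3.40 m/s
Δx = v₀t + ½at² = 9.00·7 + 0.5·-0.8·7² = 43.4 m

Phase 2 (constant speed): v₀ = 3.40 m/s, a = 0 m/s².
Constant speed: t = d/v = 61/3.40 = 17.9 s
Total distance = 43.4 + 61.0 = 104 m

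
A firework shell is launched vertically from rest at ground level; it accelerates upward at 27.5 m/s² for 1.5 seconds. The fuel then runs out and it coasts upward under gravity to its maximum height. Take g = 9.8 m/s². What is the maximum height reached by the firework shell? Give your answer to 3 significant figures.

Phase 1 (powered ascent): v₀ = 0 m/s, a = 27.5 m/s².
v = v₀ + at = 0 + (27.5)(1.5) = 41.2 m/s
Δx = v₀t + ½at² = 0·1.5 + 0.5·27.5·1.5² = 30.9 m

Phase 2 (coasting upward): v₀ = 41.2 m/s, a = -9.8 m/s².
v = v₀ + at → t = (0 − 41.2) / -9.8 = 4.21 s
v² = v₀² + 2aΔx → Δx = (0² − 41.2²)/(2·-9.8) = 86.8 m
Maximum height = 30.9 + 86.8 = 118 m

118 m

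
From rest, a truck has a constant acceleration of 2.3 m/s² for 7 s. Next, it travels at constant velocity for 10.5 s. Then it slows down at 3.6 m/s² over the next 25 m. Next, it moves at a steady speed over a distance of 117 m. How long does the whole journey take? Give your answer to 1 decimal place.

Phase 1 (accelerating): v₀ = 0 m/s, a = 2.3 m/s².
v = v₀ + at = 0 + (2.3)(7) = 16.1 m/s
Δx = v₀t + ½at² = 0·7 + 0.5·2.3·7² = 56.3 m

Phase 2 (constant speed): v₀ = 16.1 m/s, a = 0 m/s².
v = v₀ + at = 16.1 + (0)(10.5) = 16.1 m/s
Δx = v₀t + ½at² = 16.1·10.5 + 0.5·0·10.5² = 169 m

Phase 3 (decelerating): v₀ = 16.1 m/s, a = -3.6 m/s².
v² = v₀² + 2aΔx = 16.1² + 2·-3.6·25 = 79.2 → v = 8.90 m/s
t = (v − v₀)/a = (8.90 − 16.1)/-3.6 = 2.00 s

Phase 4 (constant speed): v₀ = 8.90 m/s, a = 0 m/s².
Constant speed: t = d/v = 117/8.90 = 13.1 s
Total time = 7.00 + 10.5 + 2.00 + 13.1 = 32.6 s

32.6 s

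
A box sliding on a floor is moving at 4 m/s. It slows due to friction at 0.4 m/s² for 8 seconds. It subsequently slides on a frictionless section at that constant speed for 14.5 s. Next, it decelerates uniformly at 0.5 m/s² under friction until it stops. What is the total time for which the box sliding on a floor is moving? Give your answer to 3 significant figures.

24.1 s

Phase 1 (decelerating): v₀ = 4.00 m/s, a = -0.4 m/s².
v = v₀ + at = 4.00 + (-0.4)(8) = 0.800 m/s
Δx = v₀t + ½at² = 4.00·8 + 0.5·-0.4·8² = 19.2 m

Phase 2 (constant speed): v₀ = 0.800 m/s, a = 0 m/s².
v = v₀ + at = 0.800 + (0)(14.5) = 0.800 m/s
Δx = v₀t + ½at² = 0.800·14.5 + 0.5·0·14.5² = 11.6 m

Phase 3 (decelerating): v₀ = 0.800 m/s, a = -0.5 m/s².
v = v₀ + at → t = (0 − 0.800) / -0.5 = 1.60 s
v² = v₀² + 2aΔx → Δx = (0² − 0.800²)/(2·-0.5) = 0.640 m
Total time = 8.00 + 14.5 + 1.60 = 24.1 s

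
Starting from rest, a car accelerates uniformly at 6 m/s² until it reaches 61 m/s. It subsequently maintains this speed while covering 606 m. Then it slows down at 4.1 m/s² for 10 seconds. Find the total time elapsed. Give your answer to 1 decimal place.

Phase 1 (accelerating): v₀ = 0 m/s, a = 6 m/s².
v = v₀ + at → t = (61 − 0) / 6 = 10.2 s
v² = v₀² + 2aΔx → Δx = (61² − 0²)/(2·6) = 310 m

Phase 2 (constant speed): v₀ = 61.0 m/s, a = 0 m/s².
Constant speed: t = d/v = 606/61.0 = 9.93 s

Phase 3 (decelerating): v₀ = 61.0 m/s, a = -4.1 m/s².
v = v₀ + at = 61.0 + (-4.1)(10) = 20.0 m/s
Δx = v₀t + ½at² = 61.0·10 + 0.5·-4.1·10² = 405 m
Total time = 10.2 + 9.93 + 10.0 = 30.1 s

30.1 s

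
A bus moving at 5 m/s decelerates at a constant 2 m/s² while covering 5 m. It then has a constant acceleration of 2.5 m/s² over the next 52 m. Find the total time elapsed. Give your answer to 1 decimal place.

Phase 1 (decelerating): v₀ = 5.00 m/s, a = -2 m/s².
v² = v₀² + 2aΔx = 5.00² + 2·-2·5 = 5.00 → v = 2.24 m/s
t = (v − v₀)/a = (2.24 − 5.00)/-2 = 1.38 s

Phase 2 (accelerating): v₀ = 2.24 m/s, a = 2.5 m/s².
v² = v₀² + 2aΔx = 2.24² + 2·2.5·52 = 265 → v = 16.3 m/s
t = (v − v₀)/a = (16.3 − 2.24)/2.5 = 5.62 s
Total time = 1.38 + 5.62 = 7.00 s

7.0 s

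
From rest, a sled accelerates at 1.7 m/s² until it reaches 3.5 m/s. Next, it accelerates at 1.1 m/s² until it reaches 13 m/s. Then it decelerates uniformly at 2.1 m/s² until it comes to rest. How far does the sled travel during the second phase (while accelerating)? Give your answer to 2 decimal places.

Phase 1 (accelerating): v₀ = 0 m/s, a = 1.7 m/s².
v = v₀ + at → t = (3.5 − 0) / 1.7 = 2.06 s
v² = v₀² + 2aΔx → Δx = (3.5² − 0²)/(2·1.7) = 3.60 m

Phase 2 (accelerating): v₀ = 3.50 m/s, a = 1.1 m/s².
v = v₀ + at → t = (13 − 3.50) / 1.1 = 8.64 s
v² = v₀² + 2aΔx → Δx = (13² − 3.50²)/(2·1.1) = 71.2 m
Distance in phase 2 = 71.2 m

71.25 m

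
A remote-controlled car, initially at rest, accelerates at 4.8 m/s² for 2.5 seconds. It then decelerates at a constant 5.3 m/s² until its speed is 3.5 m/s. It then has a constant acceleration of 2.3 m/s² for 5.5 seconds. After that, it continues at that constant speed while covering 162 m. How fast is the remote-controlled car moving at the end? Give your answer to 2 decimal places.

Phase 1 (accelerating): v₀ = 0 m/s, a = 4.8 m/s².
v = v₀ + at = 0 + (4.8)(2.5) = 12.0 m/s
Δx = v₀t + ½at² = 0·2.5 + 0.5·4.8·2.5² = 15.0 m

Phase 2 (decelerating): v₀ = 12.0 m/s, a = -5.3 m/s².
v = v₀ + at → t = (3.5 − 12.0) / -5.3 = 1.60 s
v² = v₀² + 2aΔx → Δx = (3.5² − 12.0²)/(2·-5.3) = 12.4 m

Phase 3 (accelerating): v₀ = 3.50 m/s, a = 2.3 m/s².
v = v₀ + at = 3.50 + (2.3)(5.5) = 16.1 m/s
Δx = v₀t + ½at² = 3.50·5.5 + 0.5·2.3·5.5² = 54.0 m

Phase 4 (constant speed): v₀ = 16.1 m/s, a = 0 m/s².
Constant speed: t = d/v = 162/16.1 = 10.0 s
Final speed = 16.1 m/s

16.15 m/s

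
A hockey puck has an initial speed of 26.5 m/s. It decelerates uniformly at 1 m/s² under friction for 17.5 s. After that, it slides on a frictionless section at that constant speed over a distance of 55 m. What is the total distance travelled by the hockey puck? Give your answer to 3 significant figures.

Phase 1 (decelerating): v₀ = 26.5 m/s, a = -1 m/s².
v = v₀ + at = 26.5 + (-1)(17.5) = 9.00 m/s
Δx = v₀t + ½at² = 26.5·17.5 + 0.5·-1·17.5² = 311 m

Phase 2 (constant speed): v₀ = 9.00 m/s, a = 0 m/s².
Constant speed: t = d/v = 55/9.00 = 6.11 s
Total distance = 311 + 55.0 = 366 m

366 m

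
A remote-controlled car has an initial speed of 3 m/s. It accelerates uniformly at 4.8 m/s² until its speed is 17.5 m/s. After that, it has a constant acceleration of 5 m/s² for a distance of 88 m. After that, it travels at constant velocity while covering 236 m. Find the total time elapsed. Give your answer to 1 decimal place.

Phase 1 (accelerating): v₀ = 3.00 m/s, a = 4.8 m/s².
v = v₀ + at → t = (17.5 − 3.00) / 4.8 = 3.02 s
v² = v₀² + 2aΔx → Δx = (17.5² − 3.00²)/(2·4.8) = 31.0 m

Phase 2 (accelerating): v₀ = 17.5 m/s, a = 5 m/s².
v² = v₀² + 2aΔx = 17.5² + 2·5·88 = 1190 → v = 34.4 m/s
t = (v − v₀)/a = (34.4 − 17.5)/5 = 3.39 s

Phase 3 (constant speed): v₀ = 34.4 m/s, a = 0 m/s².
Constant speed: t = d/v = 236/34.4 = 6.85 s
Total time = 3.02 + 3.39 + 6.85 = 13.3 s

13.3 s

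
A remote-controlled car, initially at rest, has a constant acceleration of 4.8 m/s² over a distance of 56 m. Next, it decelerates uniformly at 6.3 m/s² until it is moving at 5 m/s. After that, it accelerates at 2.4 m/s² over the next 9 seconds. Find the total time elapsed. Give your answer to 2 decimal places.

Phase 1 (accelerating): v₀ = 0 m/s, a = 4.8 m/s².
v² = v₀² + 2aΔx = 0² + 2·4.8·56 = 538 → v = 23.2 m/s
t = (v − v₀)/a = (23.2 − 0)/4.8 = 4.83 s

Phase 2 (decelerating): v₀ = 23.2 m/s, a = -6.3 m/s².
v = v₀ + at → t = (5 − 23.2) / -6.3 = 2.89 s
v² = v₀² + 2aΔx → Δx = (5² − 23.2²)/(2·-6.3) = 40.7 m

Phase 3 (accelerating): v₀ = 5.00 m/s, a = 2.4 m/s².
v = v₀ + at = 5.00 + (2.4)(9) = 26.6 m/s
Δx = v₀t + ½at² = 5.00·9 + 0.5·2.4·9² = 142 m
Total time = 4.83 + 2.89 + 9.00 = 16.7 s

16.72 s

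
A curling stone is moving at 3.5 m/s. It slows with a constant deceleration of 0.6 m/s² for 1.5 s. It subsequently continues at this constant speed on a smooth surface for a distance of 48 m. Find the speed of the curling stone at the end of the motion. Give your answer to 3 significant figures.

2.60 m/s

Phase 1 (decelerating): v₀ = 3.50 m/s, a = -0.6 m/s².
v = v₀ + at = 3.50 + (-0.6)(1.5) = 2.60 m/s
Δx = v₀t + ½at² = 3.50·1.5 + 0.5·-0.6·1.5² = 4.58 m

Phase 2 (constant speed): v₀ = 2.60 m/s, a = 0 m/s².
Constant speed: t = d/v = 48/2.60 = 18.5 s
Final speed = 2.60 m/s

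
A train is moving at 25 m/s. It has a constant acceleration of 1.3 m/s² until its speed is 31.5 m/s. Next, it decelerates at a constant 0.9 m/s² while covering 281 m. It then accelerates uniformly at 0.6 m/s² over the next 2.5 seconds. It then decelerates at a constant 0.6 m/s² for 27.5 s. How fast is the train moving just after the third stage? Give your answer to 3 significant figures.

Phase 1 (accelerating): v₀ = 25.0 m/s, a = 1.3 m/s².
v = v₀ + at → t = (31.5 − 25.0) / 1.3 = 5.00 s
v² = v₀² + 2aΔx → Δx = (31.5² − 25.0²)/(2·1.3) = 141 m

Phase 2 (decelerating): v₀ = 31.5 m/s, a = -0.9 m/s².
v² = v₀² + 2aΔx = 31.5² + 2·-0.9·281 = 486 → v = 22.1 m/s
t = (v − v₀)/a = (22.1 − 31.5)/-0.9 = 10.5 s

Phase 3 (accelerating): v₀ = 22.1 m/s, a = 0.6 m/s².
v = v₀ + at = 22.1 + (0.6)(2.5) = 23.6 m/s
Δx = v₀t + ½at² = 22.1·2.5 + 0.5·0.6·2.5² = 57.0 m
Speed at end of phase 3 = 23.6 m/s

23.6 m/s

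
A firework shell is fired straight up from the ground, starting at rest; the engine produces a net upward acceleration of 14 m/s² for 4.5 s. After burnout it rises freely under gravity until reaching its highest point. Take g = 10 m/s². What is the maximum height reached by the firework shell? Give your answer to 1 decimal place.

340.2 m

Phase 1 (powered ascent): v₀ = 0 m/s, a = 14 m/s².
v = v₀ + at = 0 + (14)(4.5) = 63.0 m/s
Δx = v₀t + ½at² = 0·4.5 + 0.5·14·4.5² = 142 m

Phase 2 (coasting upward): v₀ = 63.0 m/s, a = -10 m/s².
v = v₀ + at → t = (0 − 63.0) / -10 = 6.30 s
v² = v₀² + 2aΔx → Δx = (0² − 63.0²)/(2·-10) = 198 m
Maximum height = 142 + 198 = 340 m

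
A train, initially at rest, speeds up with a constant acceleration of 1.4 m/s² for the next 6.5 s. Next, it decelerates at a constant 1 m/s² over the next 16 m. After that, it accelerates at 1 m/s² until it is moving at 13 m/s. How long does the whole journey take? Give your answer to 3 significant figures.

14.3 s

Phase 1 (accelerating): v₀ = 0 m/s, a = 1.4 m/s².
v = v₀ + at = 0 + (1.4)(6.5) = 9.10 m/s
Δx = v₀t + ½at² = 0·6.5 + 0.5·1.4·6.5² = 29.6 m

Phase 2 (decelerating): v₀ = 9.10 m/s, a = -1 m/s².
v² = v₀² + 2aΔx = 9.10² + 2·-1·16 = 50.8 → v = 7.13 m/s
t = (v − v₀)/a = (7.13 − 9.10)/-1 = 1.97 s

Phase 3 (accelerating): v₀ = 7.13 m/s, a = 1 m/s².
v = v₀ + at → t = (13 − 7.13) / 1 = 5.87 s
v² = v₀² + 2aΔx → Δx = (13² − 7.13²)/(2·1) = 59.1 m
Total time = 6.50 + 1.97 + 5.87 = 14.3 s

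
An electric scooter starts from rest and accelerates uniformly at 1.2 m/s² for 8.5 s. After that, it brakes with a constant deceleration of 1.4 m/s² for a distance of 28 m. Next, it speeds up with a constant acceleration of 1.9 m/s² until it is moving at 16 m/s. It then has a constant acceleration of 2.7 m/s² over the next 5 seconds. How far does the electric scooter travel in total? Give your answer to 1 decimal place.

Phase 1 (accelerating): v₀ = 0 m/s, a = 1.2 m/s².
v = v₀ + at = 0 + (1.2)(8.5) = 10.2 m/s
Δx = v₀t + ½at² = 0·8.5 + 0.5·1.2·8.5² = 43.3 m

Phase 2 (decelerating): v₀ = 10.2 m/s, a = -1.4 m/s².
v² = v₀² + 2aΔx = 10.2² + 2·-1.4·28 = 25.6 → v = 5.06 m/s
t = (v − v₀)/a = (5.06 − 10.2)/-1.4 = 3.67 s

Phase 3 (accelerating): v₀ = 5.06 m/s, a = 1.9 m/s².
v = v₀ + at → t = (16 − 5.06) / 1.9 = 5.76 s
v² = v₀² + 2aΔx → Δx = (16² − 5.06²)/(2·1.9) = 60.6 m

Phase 4 (accelerating): v₀ = 16.0 m/s, a = 2.7 m/s².
v = v₀ + at = 16.0 + (2.7)(5) = 29.5 m/s
Δx = v₀t + ½at² = 16.0·5 + 0.5·2.7·5² = 114 m
Total distance = 43.3 + 28.0 + 60.6 + 114 = 246 m

245.7 m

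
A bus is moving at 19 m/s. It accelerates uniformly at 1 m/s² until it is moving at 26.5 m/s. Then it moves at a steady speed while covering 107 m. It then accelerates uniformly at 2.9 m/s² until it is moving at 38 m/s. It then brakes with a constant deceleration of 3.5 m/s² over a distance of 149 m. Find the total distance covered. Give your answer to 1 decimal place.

554.5 m

Phase 1 (accelerating): v₀ = 19.0 m/s, a = 1 m/s².
v = v₀ + at → t = (26.5 − 19.0) / 1 = 7.50 s
v² = v₀² + 2aΔx → Δx = (26.5² − 19.0²)/(2·1) = 171 m

Phase 2 (constant speed): v₀ = 26.5 m/s, a = 0 m/s².
Constant speed: t = d/v = 107/26.5 = 4.04 s

Phase 3 (accelerating): v₀ = 26.5 m/s, a = 2.9 m/s².
v = v₀ + at → t = (38 − 26.5) / 2.9 = 3.97 s
v² = v₀² + 2aΔx → Δx = (38² − 26.5²)/(2·2.9) = 128 m

Phase 4 (decelerating): v₀ = 38.0 m/s, a = -3.5 m/s².
v² = v₀² + 2aΔx = 38.0² + 2·-3.5·149 = 401 → v = 20.0 m/s
t = (v − v₀)/a = (20.0 − 38.0)/-3.5 = 5.14 s
Total distance = 171 + 107 + 128 + 149 = 555 m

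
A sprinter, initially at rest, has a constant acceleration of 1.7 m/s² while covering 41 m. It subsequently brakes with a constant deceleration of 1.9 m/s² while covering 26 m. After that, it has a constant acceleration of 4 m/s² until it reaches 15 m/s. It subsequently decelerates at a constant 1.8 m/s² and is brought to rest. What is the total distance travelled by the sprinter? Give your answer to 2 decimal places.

Phase 1 (accelerating): v₀ = 0 m/s, a = 1.7 m/s².
v² = v₀² + 2aΔx = 0² + 2·1.7·41 = 139 → v = 11.8 m/s
t = (v − v₀)/a = (11.8 − 0)/1.7 = 6.95 s

Phase 2 (decelerating): v₀ = 11.8 m/s, a = -1.9 m/s².
v² = v₀² + 2aΔx = 11.8² + 2·-1.9·26 = 40.6 → v = 6.37 m/s
t = (v − v₀)/a = (6.37 − 11.8)/-1.9 = 2.86 s

Phase 3 (accelerating): v₀ = 6.37 m/s, a = 4 m/s².
v = v₀ + at → t = (15 − 6.37) / 4 = 2.16 s
v² = v₀² + 2aΔx → Δx = (15² − 6.37²)/(2·4) = 23.0 m

Phase 4 (decelerating): v₀ = 15.0 m/s, a = -1.8 m/s².
v = v₀ + at → t = (0 − 15.0) / -1.8 = 8.33 s
v² = v₀² + 2aΔx → Δx = (0² − 15.0²)/(2·-1.8) = 62.5 m
Total distance = 41.0 + 26.0 + 23.0 + 62.5 = 153 m

152.55 m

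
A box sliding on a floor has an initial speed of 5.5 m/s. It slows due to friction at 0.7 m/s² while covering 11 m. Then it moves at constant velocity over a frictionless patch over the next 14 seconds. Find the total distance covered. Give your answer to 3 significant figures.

Phase 1 (decelerating): v₀ = 5.50 m/s, a = -0.7 m/s².
v² = v₀² + 2aΔx = 5.50² + 2·-0.7·11 = 14.9 → v = 3.85 m/s
t = (v − v₀)/a = (3.85 − 5.50)/-0.7 = 2.35 s

Phase 2 (constant speed): v₀ = 3.85 m/s, a = 0 m/s².
v = v₀ + at = 3.85 + (0)(14) = 3.85 m/s
Δx = v₀t + ½at² = 3.85·14 + 0.5·0·14² = 53.9 m
Total distance = 11.0 + 53.9 = 64.9 m

64.9 m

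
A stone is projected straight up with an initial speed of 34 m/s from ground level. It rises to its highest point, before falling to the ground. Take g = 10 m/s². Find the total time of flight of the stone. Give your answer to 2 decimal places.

Phase 1 (rising): v₀ = 34.0 m/s, a = -10 m/s².
v = v₀ + at → t = (0 − 34.0) / -10 = 3.40 s
v² = v₀² + 2aΔx → Δx = (0² − 34.0²)/(2·-10) = 57.8 m

Phase 2 (falling): v₀ = 0 m/s, a = -10 m/s².
Falls 57.8 m from rest: t = √(2·57.8/10) = 3.40 s; v = g·t = 34.0 m/s.
Total time = 3.40 + 3.40 = 6.80 s

6.80 s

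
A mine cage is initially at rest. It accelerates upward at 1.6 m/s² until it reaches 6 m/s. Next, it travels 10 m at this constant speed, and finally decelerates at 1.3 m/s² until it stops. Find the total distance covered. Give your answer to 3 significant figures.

35.1 m

Phase 1 (accelerating): v₀ = 0 m/s, a = 1.6 m/s².
v = v₀ + at → t = (6 − 0) / 1.6 = 3.75 s
v² = v₀² + 2aΔx → Δx = (6² − 0²)/(2·1.6) = 11.2 m

Phase 2 (constant speed): v₀ = 6.00 m/s, a = 0 m/s².
Constant speed: t = d/v = 10/6.00 = 1.67 s

Phase 3 (decelerating): v₀ = 6.00 m/s, a = -1.3 m/s².
v = v₀ + at → t = (0 − 6.00) / -1.3 = 4.62 s
v² = v₀² + 2aΔx → Δx = (0² − 6.00²)/(2·-1.3) = 13.8 m
Total distance = 11.2 + 10.0 + 13.8 = 35.1 m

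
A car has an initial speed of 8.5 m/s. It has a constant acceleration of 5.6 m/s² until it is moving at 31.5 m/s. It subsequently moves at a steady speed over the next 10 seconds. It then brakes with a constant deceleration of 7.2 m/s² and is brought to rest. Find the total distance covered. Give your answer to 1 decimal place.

Phase 1 (accelerating): v₀ = 8.50 m/s, a = 5.6 m/s².
v = v₀ + at → t = (31.5 − 8.50) / 5.6 = 4.11 s
v² = v₀² + 2aΔx → Δx = (31.5² − 8.50²)/(2·5.6) = 82.1 m

Phase 2 (constant speed): v₀ = 31.5 m/s, a = 0 m/s².
v = v₀ + at = 31.5 + (0)(10) = 31.5 m/s
Δx = v₀t + ½at² = 31.5·10 + 0.5·0·10² = 315 m

Phase 3 (decelerating): v₀ = 31.5 m/s, a = -7.2 m/s².
v = v₀ + at → t = (0 − 31.5) / -7.2 = 4.38 s
v² = v₀² + 2aΔx → Δx = (0² − 31.5²)/(2·-7.2) = 68.9 m
Total distance = 82.1 + 315 + 68.9 = 466 m

466.0 m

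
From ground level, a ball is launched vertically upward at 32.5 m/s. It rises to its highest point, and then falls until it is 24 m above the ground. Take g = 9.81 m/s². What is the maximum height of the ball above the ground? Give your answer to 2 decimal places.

53.84 m

Phase 1 (rising): v₀ = 32.5 m/s, a = -9.81 m/s².
v = v₀ + at → t = (0 − 32.5) / -9.81 = 3.31 s
v² = v₀² + 2aΔx → Δx = (0² − 32.5²)/(2·-9.81) = 53.8 m
Maximum height = 53.8 m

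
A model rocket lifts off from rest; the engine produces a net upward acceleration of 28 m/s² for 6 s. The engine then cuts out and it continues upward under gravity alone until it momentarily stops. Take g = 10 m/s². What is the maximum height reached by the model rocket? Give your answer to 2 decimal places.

1915.20 m

Phase 1 (powered ascent): v₀ = 0 m/s, a = 28 m/s².
v = v₀ + at = 0 + (28)(6) = 168 m/s
Δx = v₀t + ½at² = 0·6 + 0.5·28·6² = 504 m

Phase 2 (coasting upward): v₀ = 168 m/s, a = -10 m/s².
v = v₀ + at → t = (0 − 168) / -10 = 16.8 s
v² = v₀² + 2aΔx → Δx = (0² − 168²)/(2·-10) = 1410 m
Maximum height = 504 + 1410 = 1920 m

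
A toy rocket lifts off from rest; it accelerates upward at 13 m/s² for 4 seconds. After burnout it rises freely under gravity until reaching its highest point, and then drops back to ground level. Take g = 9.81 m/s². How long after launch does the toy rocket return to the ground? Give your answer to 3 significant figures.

16.3 s

Phase 1 (powered ascent): v₀ = 0 m/s, a = 13 m/s².
v = v₀ + at = 0 + (13)(4) = 52.0 m/s
Δx = v₀t + ½at² = 0·4 + 0.5·13·4² = 104 m

Phase 2 (coasting upward): v₀ = 52.0 m/s, a = -9.81 m/s².
v = v₀ + at → t = (0 − 52.0) / -9.81 = 5.30 s
v² = v₀² + 2aΔx → Δx = (0² − 52.0²)/(2·-9.81) = 138 m

Phase 3 (free fall): v₀ = 0 m/s, a = -9.81 m/s².
Falls 242 m from rest: t = √(2·242/9.81) = 7.02 s; v = g·t = 68.9 m/s.
Total time = 4.00 + 5.30 + 7.02 = 16.3 s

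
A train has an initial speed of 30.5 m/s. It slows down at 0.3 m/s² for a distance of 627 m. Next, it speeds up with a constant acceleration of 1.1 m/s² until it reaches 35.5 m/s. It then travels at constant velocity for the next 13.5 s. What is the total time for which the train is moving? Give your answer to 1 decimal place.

47.6 s

Phase 1 (decelerating): v₀ = 30.5 m/s, a = -0.3 m/s².
v² = v₀² + 2aΔx = 30.5² + 2·-0.3·627 = 554 → v = 23.5 m/s
t = (v − v₀)/a = (23.5 − 30.5)/-0.3 = 23.2 s

Phase 2 (accelerating): v₀ = 23.5 m/s, a = 1.1 m/s².
v = v₀ + at → t = (35.5 − 23.5) / 1.1 = 10.9 s
v² = v₀² + 2aΔx → Δx = (35.5² − 23.5²)/(2·1.1) = 321 m

Phase 3 (constant speed): v₀ = 35.5 m/s, a = 0 m/s².
v = v₀ + at = 35.5 + (0)(13.5) = 35.5 m/s
Δx = v₀t + ½at² = 35.5·13.5 + 0.5·0·13.5² = 479 m
Total time = 23.2 + 10.9 + 13.5 = 47.6 s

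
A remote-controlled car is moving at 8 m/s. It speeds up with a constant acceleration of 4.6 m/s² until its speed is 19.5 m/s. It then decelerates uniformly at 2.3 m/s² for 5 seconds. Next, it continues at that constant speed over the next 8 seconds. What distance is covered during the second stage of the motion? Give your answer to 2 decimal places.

68.75 m

Phase 1 (accelerating): v₀ = 8.00 m/s, a = 4.6 m/s².
v = v₀ + at → t = (19.5 − 8.00) / 4.6 = 2.50 s
v² = v₀² + 2aΔx → Δx = (19.5² − 8.00²)/(2·4.6) = 34.4 m

Phase 2 (decelerating): v₀ = 19.5 m/s, a = -2.3 m/s².
v = v₀ + at = 19.5 + (-2.3)(5) = 8.00 m/s
Δx = v₀t + ½at² = 19.5·5 + 0.5·-2.3·5² = 68.8 m
Distance in phase 2 = 68.8 m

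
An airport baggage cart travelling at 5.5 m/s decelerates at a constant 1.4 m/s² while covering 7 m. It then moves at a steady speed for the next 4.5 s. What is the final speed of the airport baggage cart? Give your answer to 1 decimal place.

Phase 1 (decelerating): v₀ = 5.50 m/s, a = -1.4 m/s².
v² = v₀² + 2aΔx = 5.50² + 2·-1.4·7 = 10.7 → v = 3.26 m/s
t = (v − v₀)/a = (3.26 − 5.50)/-1.4 = 1.60 s

Phase 2 (constant speed): v₀ = 3.26 m/s, a = 0 m/s².
v = v₀ + at = 3.26 + (0)(4.5) = 3.26 m/s
Δx = v₀t + ½at² = 3.26·4.5 + 0.5·0·4.5² = 14.7 m
Final speed = 3.26 m/s

3.3 m/s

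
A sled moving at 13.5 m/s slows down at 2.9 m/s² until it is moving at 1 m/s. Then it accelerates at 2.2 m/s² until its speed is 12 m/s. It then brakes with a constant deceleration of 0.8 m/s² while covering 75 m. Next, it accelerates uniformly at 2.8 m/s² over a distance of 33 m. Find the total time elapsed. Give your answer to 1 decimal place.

21.6 s

Phase 1 (decelerating): v₀ = 13.5 m/s, a = -2.9 m/s².
v = v₀ + at → t = (1 − 13.5) / -2.9 = 4.31 s
v² = v₀² + 2aΔx → Δx = (1² − 13.5²)/(2·-2.9) = 31.2 m

Phase 2 (accelerating): v₀ = 1.00 m/s, a = 2.2 m/s².
v = v₀ + at → t = (12 − 1.00) / 2.2 = 5.00 s
v² = v₀² + 2aΔx → Δx = (12² − 1.00²)/(2·2.2) = 32.5 m

Phase 3 (decelerating): v₀ = 12.0 m/s, a = -0.8 m/s².
v² = v₀² + 2aΔx = 12.0² + 2·-0.8·75 = 24.0 → v = 4.90 m/s
t = (v − v₀)/a = (4.90 − 12.0)/-0.8 = 8.88 s

Phase 4 (accelerating): v₀ = 4.90 m/s, a = 2.8 m/s².
v² = v₀² + 2aΔx = 4.90² + 2·2.8·33 = 209 → v = 14.4 m/s
t = (v − v₀)/a = (14.4 − 4.90)/2.8 = 3.41 s
Total time = 4.31 + 5.00 + 8.88 + 3.41 = 21.6 s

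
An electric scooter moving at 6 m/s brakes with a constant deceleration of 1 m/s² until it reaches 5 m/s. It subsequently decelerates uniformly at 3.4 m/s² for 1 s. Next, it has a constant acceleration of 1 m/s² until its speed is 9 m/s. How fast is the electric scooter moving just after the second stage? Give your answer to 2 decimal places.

1.60 m/s

Phase 1 (decelerating): v₀ = 6.00 m/s, a = -1 m/s².
v = v₀ + at → t = (5 − 6.00) / -1 = 1.00 s
v² = v₀² + 2aΔx → Δx = (5² − 6.00²)/(2·-1) = 5.50 m

Phase 2 (decelerating): v₀ = 5.00 m/s, a = -3.4 m/s².
v = v₀ + at = 5.00 + (-3.4)(1) = 1.60 m/s
Δx = v₀t + ½at² = 5.00·1 + 0.5·-3.4·1² = 3.30 m
Speed at end of phase 2 = 1.60 m/s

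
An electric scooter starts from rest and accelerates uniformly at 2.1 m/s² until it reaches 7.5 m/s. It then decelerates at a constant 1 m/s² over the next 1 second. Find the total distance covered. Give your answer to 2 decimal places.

Phase 1 (accelerating): v₀ = 0 m/s, a = 2.1 m/s².
v = v₀ + at → t = (7.5 − 0) / 2.1 = 3.57 s
v² = v₀² + 2aΔx → Δx = (7.5² − 0²)/(2·2.1) = 13.4 m

Phase 2 (decelerating): v₀ = 7.50 m/s, a = -1 m/s².
v = v₀ + at = 7.50 + (-1)(1) = 6.50 m/s
Δx = v₀t + ½at² = 7.50·1 + 0.5·-1·1² = 7.00 m
Total distance = 13.4 + 7.00 = 20.4 m

20.39 m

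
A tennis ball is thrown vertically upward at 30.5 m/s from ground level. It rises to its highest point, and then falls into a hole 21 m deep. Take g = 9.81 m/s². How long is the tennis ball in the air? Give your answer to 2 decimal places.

Phase 1 (rising): v₀ = 30.5 m/s, a = -9.81 m/s².
v = v₀ + at → t = (0 − 30.5) / -9.81 = 3.11 s
v² = v₀² + 2aΔx → Δx = (0² − 30.5²)/(2·-9.81) = 47.4 m

Phase 2 (falling): v₀ = 0 m/s, a = -9.81 m/s².
Falls 68.4 m from rest: t = √(2·68.4/9.81) = 3.73 s; v = g·t = 36.6 m/s.
Total time = 3.11 + 3.73 = 6.84 s

6.84 s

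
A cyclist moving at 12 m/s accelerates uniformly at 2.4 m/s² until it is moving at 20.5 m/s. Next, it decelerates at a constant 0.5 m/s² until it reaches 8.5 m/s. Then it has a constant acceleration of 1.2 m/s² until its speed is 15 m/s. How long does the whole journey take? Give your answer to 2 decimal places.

32.96 s

Phase 1 (accelerating): v₀ = 12.0 m/s, a = 2.4 m/s².
v = v₀ + at → t = (20.5 − 12.0) / 2.4 = 3.54 s
v² = v₀² + 2aΔx → Δx = (20.5² − 12.0²)/(2·2.4) = 57.6 m

Phase 2 (decelerating): v₀ = 20.5 m/s, a = -0.5 m/s².
v = v₀ + at → t = (8.5 − 20.5) / -0.5 = 24.0 s
v² = v₀² + 2aΔx → Δx = (8.5² − 20.5²)/(2·-0.5) = 348 m

Phase 3 (accelerating): v₀ = 8.50 m/s, a = 1.2 m/s².
v = v₀ + at → t = (15 − 8.50) / 1.2 = 5.42 s
v² = v₀² + 2aΔx → Δx = (15² − 8.50²)/(2·1.2) = 63.6 m
Total time = 3.54 + 24.0 + 5.42 = 33.0 s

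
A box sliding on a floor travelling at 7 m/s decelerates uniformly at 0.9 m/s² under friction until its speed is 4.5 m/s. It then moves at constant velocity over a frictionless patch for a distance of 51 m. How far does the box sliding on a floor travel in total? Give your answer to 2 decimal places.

66.97 m

Phase 1 (decelerating): v₀ = 7.00 m/s, a = -0.9 m/s².
v = v₀ + at → t = (4.5 − 7.00) / -0.9 = 2.78 s
v² = v₀² + 2aΔx → Δx = (4.5² − 7.00²)/(2·-0.9) = 16.0 m

Phase 2 (constant speed): v₀ = 4.50 m/s, a = 0 m/s².
Constant speed: t = d/v = 51/4.50 = 11.3 s
Total distance = 16.0 + 51.0 = 67.0 m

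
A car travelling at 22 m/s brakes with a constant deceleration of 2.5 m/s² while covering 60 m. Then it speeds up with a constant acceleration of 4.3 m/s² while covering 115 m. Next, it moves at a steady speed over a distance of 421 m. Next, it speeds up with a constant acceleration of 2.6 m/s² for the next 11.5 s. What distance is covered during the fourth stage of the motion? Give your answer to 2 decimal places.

Phase 1 (decelerating): v₀ = 22.0 m/s, a = -2.5 m/s².
v² = v₀² + 2aΔx = 22.0² + 2·-2.5·60 = 184 → v = 13.6 m/s
t = (v − v₀)/a = (13.6 − 22.0)/-2.5 = 3.37 s

Phase 2 (accelerating): v₀ = 13.6 m/s, a = 4.3 m/s².
v² = v₀² + 2aΔx = 13.6² + 2·4.3·115 = 1170 → v = 34.2 m/s
t = (v − v₀)/a = (34.2 − 13.6)/4.3 = 4.81 s

Phase 3 (constant speed): v₀ = 34.2 m/s, a = 0 m/s².
Constant speed: t = d/v = 421/34.2 = 12.3 s

Phase 4 (accelerating): v₀ = 34.2 m/s, a = 2.6 m/s².
v = v₀ + at = 34.2 + (2.6)(11.5) = 64.1 m/s
Δx = v₀t + ½at² = 34.2·11.5 + 0.5·2.6·11.5² = 566 m
Distance in phase 4 = 566 m

565.79 m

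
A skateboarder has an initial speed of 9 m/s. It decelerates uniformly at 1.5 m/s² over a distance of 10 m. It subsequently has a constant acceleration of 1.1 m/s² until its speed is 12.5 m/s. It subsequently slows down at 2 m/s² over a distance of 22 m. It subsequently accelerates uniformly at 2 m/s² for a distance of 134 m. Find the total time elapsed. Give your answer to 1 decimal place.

16.4 s

Phase 1 (decelerating): v₀ = 9.00 m/s, a = -1.5 m/s².
v² = v₀² + 2aΔx = 9.00² + 2·-1.5·10 = 51.0 → v = 7.14 m/s
t = (v − v₀)/a = (7.14 − 9.00)/-1.5 = 1.24 s

Phase 2 (accelerating): v₀ = 7.14 m/s, a = 1.1 m/s².
v = v₀ + at → t = (12.5 − 7.14) / 1.1 = 4.87 s
v² = v₀² + 2aΔx → Δx = (12.5² − 7.14²)/(2·1.1) = 47.8 m

Phase 3 (decelerating): v₀ = 12.5 m/s, a = -2 m/s².
v² = v₀² + 2aΔx = 12.5² + 2·-2·22 = 68.2 → v = 8.26 m/s
t = (v − v₀)/a = (8.26 − 12.5)/-2 = 2.12 s

Phase 4 (accelerating): v₀ = 8.26 m/s, a = 2 m/s².
v² = v₀² + 2aΔx = 8.26² + 2·2·134 = 604 → v = 24.6 m/s
t = (v − v₀)/a = (24.6 − 8.26)/2 = 8.16 s
Total time = 1.24 + 4.87 + 2.12 + 8.16 = 16.4 s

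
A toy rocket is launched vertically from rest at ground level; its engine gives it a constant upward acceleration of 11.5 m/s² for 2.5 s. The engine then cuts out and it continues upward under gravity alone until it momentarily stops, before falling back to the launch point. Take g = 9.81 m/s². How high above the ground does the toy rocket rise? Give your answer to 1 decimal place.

Phase 1 (powered ascent): v₀ = 0 m/s, a = 11.5 m/s².
v = v₀ + at = 0 + (11.5)(2.5) = 28.8 m/s
Δx = v₀t + ½at² = 0·2.5 + 0.5·11.5·2.5² = 35.9 m

Phase 2 (coasting upward): v₀ = 28.8 m/s, a = -9.81 m/s².
v = v₀ + at → t = (0 − 28.8) / -9.81 = 2.93 s
v² = v₀² + 2aΔx → Δx = (0² − 28.8²)/(2·-9.81) = 42.1 m
Maximum height = 35.9 + 42.1 = 78.1 m

78.1 m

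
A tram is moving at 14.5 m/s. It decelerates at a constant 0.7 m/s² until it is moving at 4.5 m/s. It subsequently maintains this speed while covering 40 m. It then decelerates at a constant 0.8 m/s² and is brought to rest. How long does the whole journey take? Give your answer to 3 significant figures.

28.8 s

Phase 1 (decelerating): v₀ = 14.5 m/s, a = -0.7 m/s².
v = v₀ + at → t = (4.5 − 14.5) / -0.7 = 14.3 s
v² = v₀² + 2aΔx → Δx = (4.5² − 14.5²)/(2·-0.7) = 136 m

Phase 2 (constant speed): v₀ = 4.50 m/s, a = 0 m/s².
Constant speed: t = d/v = 40/4.50 = 8.89 s

Phase 3 (decelerating): v₀ = 4.50 m/s, a = -0.8 m/s².
v = v₀ + at → t = (0 − 4.50) / -0.8 = 5.62 s
v² = v₀² + 2aΔx → Δx = (0² − 4.50²)/(2·-0.8) = 12.7 m
Total time = 14.3 + 8.89 + 5.62 = 28.8 s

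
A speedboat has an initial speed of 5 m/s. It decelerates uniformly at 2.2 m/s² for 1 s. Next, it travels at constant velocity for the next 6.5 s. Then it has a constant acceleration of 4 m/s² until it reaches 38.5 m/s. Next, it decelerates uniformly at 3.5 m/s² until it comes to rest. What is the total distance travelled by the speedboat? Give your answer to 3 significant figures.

Phase 1 (decelerating): v₀ = 5.00 m/s, a = -2.2 m/s².
v = v₀ + at = 5.00 + (-2.2)(1) = 2.80 m/s
Δx = v₀t + ½at² = 5.00·1 + 0.5·-2.2·1² = 3.90 m

Phase 2 (constant speed): v₀ = 2.80 m/s, a = 0 m/s².
v = v₀ + at = 2.80 + (0)(6.5) = 2.80 m/s
Δx = v₀t + ½at² = 2.80·6.5 + 0.5·0·6.5² = 18.2 m

Phase 3 (accelerating): v₀ = 2.80 m/s, a = 4 m/s².
v = v₀ + at → t = (38.5 − 2.80) / 4 = 8.93 s
v² = v₀² + 2aΔx → Δx = (38.5² − 2.80²)/(2·4) = 184 m

Phase 4 (decelerating): v₀ = 38.5 m/s, a = -3.5 m/s².
v = v₀ + at → t = (0 − 38.5) / -3.5 = 11.0 s
v² = v₀² + 2aΔx → Δx = (0² − 38.5²)/(2·-3.5) = 212 m
Total distance = 3.90 + 18.2 + 184 + 212 = 418 m

418 m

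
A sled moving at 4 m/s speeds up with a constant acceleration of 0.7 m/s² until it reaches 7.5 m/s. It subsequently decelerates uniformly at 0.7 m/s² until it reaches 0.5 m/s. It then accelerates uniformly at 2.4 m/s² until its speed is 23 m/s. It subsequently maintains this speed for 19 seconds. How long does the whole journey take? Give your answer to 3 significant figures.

43.4 s

Phase 1 (accelerating): v₀ = 4.00 m/s, a = 0.7 m/s².
v = v₀ + at → t = (7.5 − 4.00) / 0.7 = 5.00 s
v² = v₀² + 2aΔx → Δx = (7.5² − 4.00²)/(2·0.7) = 28.8 m

Phase 2 (decelerating): v₀ = 7.50 m/s, a = -0.7 m/s².
v = v₀ + at → t = (0.5 − 7.50) / -0.7 = 10.0 s
v² = v₀² + 2aΔx → Δx = (0.5² − 7.50²)/(2·-0.7) = 40.0 m

Phase 3 (accelerating): v₀ = 0.500 m/s, a = 2.4 m/s².
v = v₀ + at → t = (23 − 0.500) / 2.4 = 9.38 s
v² = v₀² + 2aΔx → Δx = (23² − 0.500²)/(2·2.4) = 110 m

Phase 4 (constant speed): v₀ = 23.0 m/s, a = 0 m/s².
v = v₀ + at = 23.0 + (0)(19) = 23.0 m/s
Δx = v₀t + ½at² = 23.0·19 + 0.5·0·19² = 437 m
Total time = 5.00 + 10.0 + 9.38 + 19.0 = 43.4 s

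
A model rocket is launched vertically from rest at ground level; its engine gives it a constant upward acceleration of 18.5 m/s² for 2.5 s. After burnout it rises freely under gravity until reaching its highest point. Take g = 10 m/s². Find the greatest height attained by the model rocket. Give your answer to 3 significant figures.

Phase 1 (powered ascent): v₀ = 0 m/s, a = 18.5 m/s².
v = v₀ + at = 0 + (18.5)(2.5) = 46.2 m/s
Δx = v₀t + ½at² = 0·2.5 + 0.5·18.5·2.5² = 57.8 m

Phase 2 (coasting upward): v₀ = 46.2 m/s, a = -10 m/s².
v = v₀ + at → t = (0 − 46.2) / -10 = 4.62 s
v² = v₀² + 2aΔx → Δx = (0² − 46.2²)/(2·-10) = 107 m
Maximum height = 57.8 + 107 = 165 m

165 m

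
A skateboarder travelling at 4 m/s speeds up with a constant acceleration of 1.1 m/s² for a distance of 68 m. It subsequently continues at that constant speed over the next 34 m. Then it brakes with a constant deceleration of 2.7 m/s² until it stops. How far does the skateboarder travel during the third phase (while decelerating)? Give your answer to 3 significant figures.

30.7 m

Phase 1 (accelerating): v₀ = 4.00 m/s, a = 1.1 m/s².
v² = v₀² + 2aΔx = 4.00² + 2·1.1·68 = 166 → v = 12.9 m/s
t = (v − v₀)/a = (12.9 − 4.00)/1.1 = 8.06 s

Phase 2 (constant speed): v₀ = 12.9 m/s, a = 0 m/s².
Constant speed: t = d/v = 34/12.9 = 2.64 s

Phase 3 (decelerating): v₀ = 12.9 m/s, a = -2.7 m/s².
v = v₀ + at → t = (0 − 12.9) / -2.7 = 4.77 s
v² = v₀² + 2aΔx → Δx = (0² − 12.9²)/(2·-2.7) = 30.7 m
Distance in phase 3 = 30.7 m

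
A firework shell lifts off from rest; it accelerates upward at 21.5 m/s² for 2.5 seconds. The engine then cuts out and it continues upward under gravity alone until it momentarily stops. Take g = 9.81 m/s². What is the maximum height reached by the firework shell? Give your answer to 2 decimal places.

Phase 1 (powered ascent): v₀ = 0 m/s, a = 21.5 m/s².
v = v₀ + at = 0 + (21.5)(2.5) = 53.8 m/s
Δx = v₀t + ½at² = 0·2.5 + 0.5·21.5·2.5² = 67.2 m

Phase 2 (coasting upward): v₀ = 53.8 m/s, a = -9.81 m/s².
v = v₀ + at → t = (0 − 53.8) / -9.81 = 5.48 s
v² = v₀² + 2aΔx → Δx = (0² − 53.8²)/(2·-9.81) = 147 m
Maximum height = 67.2 + 147 = 214 m

214.44 m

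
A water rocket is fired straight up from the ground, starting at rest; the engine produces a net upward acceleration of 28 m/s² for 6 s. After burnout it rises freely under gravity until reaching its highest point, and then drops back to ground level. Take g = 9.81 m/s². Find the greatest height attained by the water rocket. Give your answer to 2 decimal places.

Phase 1 (powered ascent): v₀ = 0 m/s, a = 28 m/s².
v = v₀ + at = 0 + (28)(6) = 168 m/s
Δx = v₀t + ½at² = 0·6 + 0.5·28·6² = 504 m

Phase 2 (coasting upward): v₀ = 168 m/s, a = -9.81 m/s².
v = v₀ + at → t = (0 − 168) / -9.81 = 17.1 s
v² = v₀² + 2aΔx → Δx = (0² − 168²)/(2·-9.81) = 1440 m
Maximum height = 504 + 1440 = 1940 m

1942.53 m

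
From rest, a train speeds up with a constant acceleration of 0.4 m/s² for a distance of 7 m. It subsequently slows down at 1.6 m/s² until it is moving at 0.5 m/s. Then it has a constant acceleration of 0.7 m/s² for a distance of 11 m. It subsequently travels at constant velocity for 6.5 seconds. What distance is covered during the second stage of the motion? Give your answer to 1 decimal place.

Phase 1 (accelerating): v₀ = 0 m/s, a = 0.4 m/s².
v² = v₀² + 2aΔx = 0² + 2·0.4·7 = 5.60 → v = 2.37 m/s
t = (v − v₀)/a = (2.37 − 0)/0.4 = 5.92 s

Phase 2 (decelerating): v₀ = 2.37 m/s, a = -1.6 m/s².
v = v₀ + at → t = (0.5 − 2.37) / -1.6 = 1.17 s
v² = v₀² + 2aΔx → Δx = (0.5² − 2.37²)/(2·-1.6) = 1.67 m
Distance in phase 2 = 1.67 m

1.7 m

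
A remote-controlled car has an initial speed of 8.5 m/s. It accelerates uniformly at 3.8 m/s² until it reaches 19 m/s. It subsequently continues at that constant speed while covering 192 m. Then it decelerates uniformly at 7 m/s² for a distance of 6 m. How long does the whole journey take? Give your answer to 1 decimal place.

13.2 s

Phase 1 (accelerating): v₀ = 8.50 m/s, a = 3.8 m/s².
v = v₀ + at → t = (19 − 8.50) / 3.8 = 2.76 s
v² = v₀² + 2aΔx → Δx = (19² − 8.50²)/(2·3.8) = 38.0 m

Phase 2 (constant speed): v₀ = 19.0 m/s, a = 0 m/s².
Constant speed: t = d/v = 192/19.0 = 10.1 s

Phase 3 (decelerating): v₀ = 19.0 m/s, a = -7 m/s².
v² = v₀² + 2aΔx = 19.0² + 2·-7·6 = 277 → v = 16.6 m/s
t = (v − v₀)/a = (16.6 − 19.0)/-7 = 0.337 s
Total time = 2.76 + 10.1 + 0.337 = 13.2 s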